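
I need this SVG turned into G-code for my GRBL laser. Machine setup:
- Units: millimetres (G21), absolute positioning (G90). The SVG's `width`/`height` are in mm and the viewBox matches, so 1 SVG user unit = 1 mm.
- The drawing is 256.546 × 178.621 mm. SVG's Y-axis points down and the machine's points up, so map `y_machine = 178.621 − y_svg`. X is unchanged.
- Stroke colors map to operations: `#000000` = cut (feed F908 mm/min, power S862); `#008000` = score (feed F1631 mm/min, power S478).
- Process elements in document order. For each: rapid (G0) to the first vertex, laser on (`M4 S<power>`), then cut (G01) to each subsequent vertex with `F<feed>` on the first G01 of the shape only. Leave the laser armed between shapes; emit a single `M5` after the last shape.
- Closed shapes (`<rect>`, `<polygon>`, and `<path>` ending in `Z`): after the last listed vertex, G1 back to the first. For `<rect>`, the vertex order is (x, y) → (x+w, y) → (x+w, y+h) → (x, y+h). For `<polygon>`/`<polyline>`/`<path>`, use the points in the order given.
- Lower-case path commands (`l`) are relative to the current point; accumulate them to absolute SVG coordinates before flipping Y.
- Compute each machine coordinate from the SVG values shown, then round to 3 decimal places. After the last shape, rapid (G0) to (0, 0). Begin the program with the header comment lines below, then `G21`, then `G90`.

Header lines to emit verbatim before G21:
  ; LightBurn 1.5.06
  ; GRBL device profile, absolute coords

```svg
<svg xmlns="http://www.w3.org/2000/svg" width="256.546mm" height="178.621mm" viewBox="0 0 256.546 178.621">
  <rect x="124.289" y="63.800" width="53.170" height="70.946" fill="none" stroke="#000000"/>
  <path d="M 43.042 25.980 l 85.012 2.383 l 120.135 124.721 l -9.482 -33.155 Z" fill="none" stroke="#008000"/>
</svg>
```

1 u = 1 mm; y_m = 178.621 − y.

[1] `<rect>` rectangle, #000000→cut S862 F908: (124.289,114.821) → (177.459,114.821) → (177.459,43.875) → (124.289,43.875) → (124.289,114.821) (closed)

[2] `<path>` closed polygon, #008000→score S478 F1631: (43.042,152.641) → (128.054,150.258) → (248.189,25.537) → (238.707,58.692) → (43.042,152.641) (closed)

; LightBurn 1.5.06
; GRBL device profile, absolute coords
G21
G90
G0 X124.289 Y114.821
M4 S862
G01 X177.459 Y114.821 F908
G01 X177.459 Y43.875
G01 X124.289 Y43.875
G01 X124.289 Y114.821
G0 X43.042 Y152.641
M4 S478
G01 X128.054 Y150.258 F1631
G01 X248.189 Y25.537
G01 X238.707 Y58.692
G01 X43.042 Y152.641
M5
G0 X0.000 Y0.000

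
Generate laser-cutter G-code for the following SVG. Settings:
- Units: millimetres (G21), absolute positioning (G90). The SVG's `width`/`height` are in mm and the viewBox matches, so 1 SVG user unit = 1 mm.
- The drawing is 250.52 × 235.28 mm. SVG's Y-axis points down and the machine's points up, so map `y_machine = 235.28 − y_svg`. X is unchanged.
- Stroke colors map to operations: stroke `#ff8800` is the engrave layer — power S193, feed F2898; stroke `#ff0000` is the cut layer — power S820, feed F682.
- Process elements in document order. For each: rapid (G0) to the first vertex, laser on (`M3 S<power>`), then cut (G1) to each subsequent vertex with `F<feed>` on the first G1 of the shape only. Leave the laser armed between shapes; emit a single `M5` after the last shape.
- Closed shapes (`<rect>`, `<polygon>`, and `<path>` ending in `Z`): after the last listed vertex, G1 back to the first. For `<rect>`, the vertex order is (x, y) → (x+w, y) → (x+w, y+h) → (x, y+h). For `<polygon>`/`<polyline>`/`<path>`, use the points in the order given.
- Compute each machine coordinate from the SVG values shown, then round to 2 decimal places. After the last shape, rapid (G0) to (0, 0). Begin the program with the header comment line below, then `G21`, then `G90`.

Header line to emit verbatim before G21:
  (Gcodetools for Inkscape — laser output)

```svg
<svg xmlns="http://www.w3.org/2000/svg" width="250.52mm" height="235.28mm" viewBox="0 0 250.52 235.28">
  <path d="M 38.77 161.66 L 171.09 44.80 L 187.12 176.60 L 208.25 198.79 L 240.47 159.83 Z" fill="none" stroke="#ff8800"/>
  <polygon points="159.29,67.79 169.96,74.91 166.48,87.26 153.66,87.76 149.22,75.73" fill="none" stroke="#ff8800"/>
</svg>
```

(Gcodetools for Inkscape — laser output)
G21
G90
G0 X38.77 Y73.62
M3 S193
G1 X171.09 Y190.48 F2898
G1 X187.12 Y58.68
G1 X208.25 Y36.49
G1 X240.47 Y75.45
G1 X38.77 Y73.62
G0 X159.29 Y167.49
M3 S193
G1 X169.96 Y160.37 F2898
G1 X166.48 Y148.02
G1 X153.66 Y147.52
G1 X149.22 Y159.55
G1 X159.29 Y167.49
M5
G0 X0.00 Y0.00

viewBox `0 0 250.52 235.28` with mm width/height → 1 unit = 1 mm. Flip: y_m = 235.28 − y_svg.

**Shape 1** — `<path>` closed polygon, stroke `#ff8800` → engrave (S193, F2898). Machine vertices: (38.77,73.62) → (171.09,190.48) → (187.12,58.68) → (208.25,36.49) → (240.47,75.45) → (38.77,73.62). Closed: final G1 returns to the first vertex.

**Shape 2** — `<polygon>` regular polygon, stroke `#ff8800` → engrave (S193, F2898). Machine vertices: (159.29,167.49) → (169.96,160.37) → (166.48,148.02) → (153.66,147.52) → (149.22,159.55) → (159.29,167.49). Closed: final G1 returns to the first vertex.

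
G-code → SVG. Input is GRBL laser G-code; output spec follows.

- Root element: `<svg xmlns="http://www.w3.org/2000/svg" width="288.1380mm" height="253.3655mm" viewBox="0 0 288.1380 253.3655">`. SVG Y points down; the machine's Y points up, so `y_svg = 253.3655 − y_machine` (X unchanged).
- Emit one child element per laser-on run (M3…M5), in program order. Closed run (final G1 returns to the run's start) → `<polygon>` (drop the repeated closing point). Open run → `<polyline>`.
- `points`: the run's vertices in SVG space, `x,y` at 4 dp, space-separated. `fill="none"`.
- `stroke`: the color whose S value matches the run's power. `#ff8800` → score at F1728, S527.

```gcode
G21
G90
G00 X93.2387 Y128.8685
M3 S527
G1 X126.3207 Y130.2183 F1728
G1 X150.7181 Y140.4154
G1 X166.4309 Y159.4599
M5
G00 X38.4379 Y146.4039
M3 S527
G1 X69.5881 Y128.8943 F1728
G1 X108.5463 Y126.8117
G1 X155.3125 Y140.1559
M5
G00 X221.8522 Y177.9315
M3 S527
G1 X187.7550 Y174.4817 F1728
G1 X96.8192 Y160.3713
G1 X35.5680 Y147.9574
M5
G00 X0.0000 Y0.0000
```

y_svg = 253.3655 − y_m. Every run uses S527, so all elements get stroke `#ff8800` (score).

[1] open run; points: 93.2387,124.4970 126.3207,123.1472 150.7181,112.9501 166.4309,93.9056

[2] open run; points: 38.4379,106.9616 69.5881,124.4712 108.5463,126.5538 155.3125,113.2096

[3] open run; points: 221.8522,75.4340 187.7550,78.8838 96.8192,92.9942 35.5680,105.4081

<svg xmlns="http://www.w3.org/2000/svg" width="288.1380mm" height="253.3655mm" viewBox="0 0 288.1380 253.3655">
  <polyline points="93.2387,124.4970 126.3207,123.1472 150.7181,112.9501 166.4309,93.9056" fill="none" stroke="#ff8800"/>
  <polyline points="38.4379,106.9616 69.5881,124.4712 108.5463,126.5538 155.3125,113.2096" fill="none" stroke="#ff8800"/>
  <polyline points="221.8522,75.4340 187.7550,78.8838 96.8192,92.9942 35.5680,105.4081" fill="none" stroke="#ff8800"/>
</svg>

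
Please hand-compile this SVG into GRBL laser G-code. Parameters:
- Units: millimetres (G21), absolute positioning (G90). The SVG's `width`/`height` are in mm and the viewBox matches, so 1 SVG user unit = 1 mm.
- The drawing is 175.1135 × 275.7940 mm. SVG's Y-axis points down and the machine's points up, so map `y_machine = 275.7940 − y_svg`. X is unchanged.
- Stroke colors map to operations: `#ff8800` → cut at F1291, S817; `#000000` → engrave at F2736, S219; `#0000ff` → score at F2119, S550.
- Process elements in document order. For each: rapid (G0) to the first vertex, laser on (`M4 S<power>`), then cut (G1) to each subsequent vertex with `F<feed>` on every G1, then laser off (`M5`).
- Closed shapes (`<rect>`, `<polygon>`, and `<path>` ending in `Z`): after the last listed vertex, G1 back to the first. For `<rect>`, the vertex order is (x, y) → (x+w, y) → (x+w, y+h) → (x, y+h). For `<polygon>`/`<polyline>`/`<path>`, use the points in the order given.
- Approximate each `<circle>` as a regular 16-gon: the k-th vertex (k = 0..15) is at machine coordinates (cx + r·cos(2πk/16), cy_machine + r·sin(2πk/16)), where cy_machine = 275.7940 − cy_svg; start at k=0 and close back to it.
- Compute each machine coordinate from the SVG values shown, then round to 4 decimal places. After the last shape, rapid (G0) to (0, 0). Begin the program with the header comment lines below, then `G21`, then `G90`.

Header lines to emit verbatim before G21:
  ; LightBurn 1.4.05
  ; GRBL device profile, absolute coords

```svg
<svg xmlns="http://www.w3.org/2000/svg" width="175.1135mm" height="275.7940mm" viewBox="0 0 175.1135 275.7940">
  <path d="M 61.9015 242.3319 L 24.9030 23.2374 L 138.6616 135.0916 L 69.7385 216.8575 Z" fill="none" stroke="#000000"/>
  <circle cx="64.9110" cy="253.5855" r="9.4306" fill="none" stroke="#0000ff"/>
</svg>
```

1 u = 1 mm; y_m = 275.7940 − y.

[1] `<path>` closed polygon, #000000→engrave S219 F2736: (61.9015,33.4621) → (24.9030,252.5566) → (138.6616,140.7024) → (69.7385,58.9365) → (61.9015,33.4621) (closed)

[2] `<circle>` circle, #0000ff→score S550 F2119: (74.3416,22.2085) → (73.6237,25.8174) → (71.5794,28.8769) → (68.5199,30.9212) → (64.9110,31.6391) → (61.3021,30.9212) → (58.2426,28.8769) → (56.1983,25.8174) → (55.4804,22.2085) → (56.1983,18.5996) → (58.2426,15.5401) → (61.3021,13.4958) → (64.9110,12.7779) → (68.5199,13.4958) → (71.5794,15.5401) → (73.6237,18.5996) → (74.3416,22.2085) (closed)

; LightBurn 1.4.05
; GRBL device profile, absolute coords
G21
G90
G0 X61.9015 Y33.4621
M4 S219
G1 X24.9030 Y252.5566 F2736
G1 X138.6616 Y140.7024 F2736
G1 X69.7385 Y58.9365 F2736
G1 X61.9015 Y33.4621 F2736
M5
G0 X74.3416 Y22.2085
M4 S550
G1 X73.6237 Y25.8174 F2119
G1 X71.5794 Y28.8769 F2119
G1 X68.5199 Y30.9212 F2119
G1 X64.9110 Y31.6391 F2119
G1 X61.3021 Y30.9212 F2119
G1 X58.2426 Y28.8769 F2119
G1 X56.1983 Y25.8174 F2119
G1 X55.4804 Y22.2085 F2119
G1 X56.1983 Y18.5996 F2119
G1 X58.2426 Y15.5401 F2119
G1 X61.3021 Y13.4958 F2119
G1 X64.9110 Y12.7779 F2119
G1 X68.5199 Y13.4958 F2119
G1 X71.5794 Y15.5401 F2119
G1 X73.6237 Y18.5996 F2119
G1 X74.3416 Y22.2085 F2119
M5
G0 X0.0000 Y0.0000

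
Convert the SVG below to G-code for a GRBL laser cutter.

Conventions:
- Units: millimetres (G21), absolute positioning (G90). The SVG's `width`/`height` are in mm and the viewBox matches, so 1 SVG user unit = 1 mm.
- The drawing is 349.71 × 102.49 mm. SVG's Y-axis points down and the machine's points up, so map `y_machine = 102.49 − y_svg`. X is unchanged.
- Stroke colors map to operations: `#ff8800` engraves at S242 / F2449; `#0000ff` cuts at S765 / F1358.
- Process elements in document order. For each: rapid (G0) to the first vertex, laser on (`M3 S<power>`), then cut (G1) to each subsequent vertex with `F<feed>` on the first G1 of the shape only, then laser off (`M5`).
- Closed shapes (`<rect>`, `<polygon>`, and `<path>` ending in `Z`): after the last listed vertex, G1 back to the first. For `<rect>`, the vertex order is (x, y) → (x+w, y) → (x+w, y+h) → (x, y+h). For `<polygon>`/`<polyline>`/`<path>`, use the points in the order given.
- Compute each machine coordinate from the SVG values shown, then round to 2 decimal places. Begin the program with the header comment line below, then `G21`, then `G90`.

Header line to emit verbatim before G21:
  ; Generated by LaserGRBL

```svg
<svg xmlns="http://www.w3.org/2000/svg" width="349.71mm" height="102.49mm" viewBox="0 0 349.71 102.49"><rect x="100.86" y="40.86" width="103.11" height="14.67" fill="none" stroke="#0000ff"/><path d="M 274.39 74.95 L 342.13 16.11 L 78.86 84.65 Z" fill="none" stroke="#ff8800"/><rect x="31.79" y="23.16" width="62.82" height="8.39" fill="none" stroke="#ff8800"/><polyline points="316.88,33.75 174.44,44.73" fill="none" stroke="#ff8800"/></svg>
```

Since the viewBox matches the mm dimensions, user units are millimetres directly. The only transform is the Y-flip y_m = 102.49 − y_svg.

Shape 1 is a rectangle drawn with `<rect>`. Its stroke #0000ff means cut at S765, F1358. After flipping Y the toolpath is (100.86,61.63) → (203.97,61.63) → (203.97,46.96) → (100.86,46.96) → (100.86,61.63), returning to the start.

Shape 2 is a closed polygon drawn with `<path>`. Its stroke #ff8800 means engrave at S242, F2449. After flipping Y the toolpath is (274.39,27.54) → (342.13,86.38) → (78.86,17.84) → (274.39,27.54), returning to the start.

Shape 3 is a rectangle drawn with `<rect>`. Its stroke #ff8800 means engrave at S242, F2449. After flipping Y the toolpath is (31.79,79.33) → (94.61,79.33) → (94.61,70.94) → (31.79,70.94) → (31.79,79.33), returning to the start.

Shape 4 is a line segment drawn with `<polyline>`. Its stroke #ff8800 means engrave at S242, F2449. After flipping Y the toolpath is (316.88,68.74) → (174.44,57.76).

; Generated by LaserGRBL
G21
G90
G0 X100.86 Y61.63
M3 S765
G1 X203.97 Y61.63 F1358
G1 X203.97 Y46.96
G1 X100.86 Y46.96
G1 X100.86 Y61.63
M5
G0 X274.39 Y27.54
M3 S242
G1 X342.13 Y86.38 F2449
G1 X78.86 Y17.84
G1 X274.39 Y27.54
M5
G0 X31.79 Y79.33
M3 S242
G1 X94.61 Y79.33 F2449
G1 X94.61 Y70.94
G1 X31.79 Y70.94
G1 X31.79 Y79.33
M5
G0 X316.88 Y68.74
M3 S242
G1 X174.44 Y57.76 F2449
M5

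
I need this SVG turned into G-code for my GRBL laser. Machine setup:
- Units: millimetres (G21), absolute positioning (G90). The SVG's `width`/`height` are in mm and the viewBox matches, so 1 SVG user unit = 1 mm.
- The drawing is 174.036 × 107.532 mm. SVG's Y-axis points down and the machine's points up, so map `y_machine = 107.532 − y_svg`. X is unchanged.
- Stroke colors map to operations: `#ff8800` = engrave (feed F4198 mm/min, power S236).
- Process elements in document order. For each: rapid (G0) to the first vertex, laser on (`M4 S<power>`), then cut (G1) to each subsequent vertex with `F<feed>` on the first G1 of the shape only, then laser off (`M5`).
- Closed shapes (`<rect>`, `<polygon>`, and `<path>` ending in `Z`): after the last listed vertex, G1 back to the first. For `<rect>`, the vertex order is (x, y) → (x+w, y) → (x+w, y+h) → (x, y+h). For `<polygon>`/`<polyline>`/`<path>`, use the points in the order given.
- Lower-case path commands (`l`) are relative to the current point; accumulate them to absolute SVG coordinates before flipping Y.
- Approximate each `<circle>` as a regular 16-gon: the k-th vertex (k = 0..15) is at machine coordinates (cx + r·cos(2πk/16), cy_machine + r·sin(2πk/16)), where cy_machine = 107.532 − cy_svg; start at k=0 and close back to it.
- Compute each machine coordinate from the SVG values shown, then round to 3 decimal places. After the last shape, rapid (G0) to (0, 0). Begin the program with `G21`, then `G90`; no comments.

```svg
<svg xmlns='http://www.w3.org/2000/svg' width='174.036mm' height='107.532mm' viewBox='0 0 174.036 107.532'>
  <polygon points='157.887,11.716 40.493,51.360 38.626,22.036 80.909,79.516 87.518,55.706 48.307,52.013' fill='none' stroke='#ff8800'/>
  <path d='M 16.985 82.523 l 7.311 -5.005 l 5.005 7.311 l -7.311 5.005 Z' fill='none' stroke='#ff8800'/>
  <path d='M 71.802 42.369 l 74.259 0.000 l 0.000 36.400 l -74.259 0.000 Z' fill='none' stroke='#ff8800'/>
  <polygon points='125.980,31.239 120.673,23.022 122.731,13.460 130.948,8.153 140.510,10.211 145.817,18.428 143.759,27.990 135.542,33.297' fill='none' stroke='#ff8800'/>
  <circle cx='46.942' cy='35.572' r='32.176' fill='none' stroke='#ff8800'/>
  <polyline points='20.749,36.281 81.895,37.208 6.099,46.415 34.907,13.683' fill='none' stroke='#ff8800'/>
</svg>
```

G21
G90
G0 X157.887 Y95.816
M4 S236
G1 X40.493 Y56.172 F4198
G1 X38.626 Y85.496
G1 X80.909 Y28.016
G1 X87.518 Y51.826
G1 X48.307 Y55.519
G1 X157.887 Y95.816
M5
G0 X16.985 Y25.009
M4 S236
G1 X24.296 Y30.014 F4198
G1 X29.301 Y22.703
G1 X21.990 Y17.698
G1 X16.985 Y25.009
M5
G0 X71.802 Y65.163
M4 S236
G1 X146.061 Y65.163 F4198
G1 X146.061 Y28.763
G1 X71.802 Y28.763
G1 X71.802 Y65.163
M5
G0 X125.980 Y76.293
M4 S236
G1 X120.673 Y84.510 F4198
G1 X122.731 Y94.072
G1 X130.948 Y99.379
G1 X140.510 Y97.321
G1 X145.817 Y89.104
G1 X143.759 Y79.542
G1 X135.542 Y74.235
G1 X125.980 Y76.293
M5
G0 X79.118 Y71.960
M4 S236
G1 X76.669 Y84.273 F4198
G1 X69.694 Y94.712
G1 X59.255 Y101.687
G1 X46.942 Y104.136
G1 X34.629 Y101.687
G1 X24.190 Y94.712
G1 X17.215 Y84.273
G1 X14.766 Y71.960
G1 X17.215 Y59.647
G1 X24.190 Y49.208
G1 X34.629 Y42.233
G1 X46.942 Y39.784
G1 X59.255 Y42.233
G1 X69.694 Y49.208
G1 X76.669 Y59.647
G1 X79.118 Y71.960
M5
G0 X20.749 Y71.251
M4 S236
G1 X81.895 Y70.324 F4198
G1 X6.099 Y61.117
G1 X34.907 Y93.849
M5
G0 X0.000 Y0.000

1 u = 1 mm; y_m = 107.532 − y.

[1] `<polygon>` closed polygon, #ff8800→engrave S236 F4198: (157.887,95.816) → (40.493,56.172) → (38.626,85.496) → (80.909,28.016) → (87.518,51.826) → (48.307,55.519) → (157.887,95.816) (closed)

[2] `<path>` regular polygon, #ff8800→engrave S236 F4198: (16.985,25.009) → (24.296,30.014) → (29.301,22.703) → (21.990,17.698) → (16.985,25.009) (closed)

[3] `<path>` rectangle, #ff8800→engrave S236 F4198: (71.802,65.163) → (146.061,65.163) → (146.061,28.763) → (71.802,28.763) → (71.802,65.163) (closed)

[4] `<polygon>` regular polygon, #ff8800→engrave S236 F4198: (125.980,76.293) → (120.673,84.510) → (122.731,94.072) → (130.948,99.379) → (140.510,97.321) → (145.817,89.104) → (143.759,79.542) → (135.542,74.235) → (125.980,76.293) (closed)

[5] `<circle>` circle, #ff8800→engrave S236 F4198: (79.118,71.960) → (76.669,84.273) → (69.694,94.712) → (59.255,101.687) → (46.942,104.136) → (34.629,101.687) → (24.190,94.712) → (17.215,84.273) → (14.766,71.960) → (17.215,59.647) → (24.190,49.208) → (34.629,42.233) → (46.942,39.784) → (59.255,42.233) → (69.694,49.208) → (76.669,59.647) → (79.118,71.960) (closed)

[6] `<polyline>` open polyline, #ff8800→engrave S236 F4198: (20.749,71.251) → (81.895,70.324) → (6.099,61.117) → (34.907,93.849)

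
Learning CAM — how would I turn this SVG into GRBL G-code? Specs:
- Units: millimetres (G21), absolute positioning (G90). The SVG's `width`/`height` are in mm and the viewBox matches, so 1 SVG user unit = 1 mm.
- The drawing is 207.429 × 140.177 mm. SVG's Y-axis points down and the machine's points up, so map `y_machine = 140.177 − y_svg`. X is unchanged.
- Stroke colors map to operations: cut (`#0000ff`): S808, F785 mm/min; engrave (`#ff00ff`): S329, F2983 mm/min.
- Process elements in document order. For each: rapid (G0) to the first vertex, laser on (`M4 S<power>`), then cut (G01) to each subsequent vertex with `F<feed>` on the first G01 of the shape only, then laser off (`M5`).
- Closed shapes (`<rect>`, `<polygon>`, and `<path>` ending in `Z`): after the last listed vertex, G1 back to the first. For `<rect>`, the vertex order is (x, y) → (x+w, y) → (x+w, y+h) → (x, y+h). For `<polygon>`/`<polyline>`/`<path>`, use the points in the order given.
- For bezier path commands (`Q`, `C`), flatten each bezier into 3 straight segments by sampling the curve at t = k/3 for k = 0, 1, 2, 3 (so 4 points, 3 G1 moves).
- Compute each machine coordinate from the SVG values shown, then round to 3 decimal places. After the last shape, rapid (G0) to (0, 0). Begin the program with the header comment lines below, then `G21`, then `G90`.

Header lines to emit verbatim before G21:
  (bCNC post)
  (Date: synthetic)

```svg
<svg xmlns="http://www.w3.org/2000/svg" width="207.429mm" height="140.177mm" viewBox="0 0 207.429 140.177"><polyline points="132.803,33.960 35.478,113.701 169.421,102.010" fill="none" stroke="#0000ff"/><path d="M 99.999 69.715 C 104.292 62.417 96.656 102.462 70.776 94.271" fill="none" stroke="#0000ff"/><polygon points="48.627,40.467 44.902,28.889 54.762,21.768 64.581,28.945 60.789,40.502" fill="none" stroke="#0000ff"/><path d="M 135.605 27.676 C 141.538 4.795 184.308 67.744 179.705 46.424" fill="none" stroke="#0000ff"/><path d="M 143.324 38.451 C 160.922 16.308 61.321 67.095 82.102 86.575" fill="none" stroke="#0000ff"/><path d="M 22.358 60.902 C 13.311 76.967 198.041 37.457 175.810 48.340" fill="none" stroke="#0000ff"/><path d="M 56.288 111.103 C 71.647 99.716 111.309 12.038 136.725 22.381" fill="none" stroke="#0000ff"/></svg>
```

1 u = 1 mm; y_m = 140.177 − y.

[1] `<polyline>` open polyline, #0000ff→cut S808 F785: (132.803,106.217) → (35.478,26.476) → (169.421,38.167)

[2] `<path>` cubic bezier, #0000ff→cut S808 F785: (99.999,70.462) → (100.082,65.519) → (90.809,50.254) → (70.776,45.906)

[3] `<polygon>` regular polygon, #0000ff→cut S808 F785: (48.627,99.710) → (44.902,111.288) → (54.762,118.409) → (64.581,111.232) → (60.789,99.675) → (48.627,99.710) (closed)

[4] `<path>` cubic bezier, #0000ff→cut S808 F785: (135.605,112.501) → (150.698,113.072) → (171.636,94.223) → (179.705,93.753)

[5] `<path>` cubic bezier, #0000ff→cut S808 F785: (143.324,101.726) → (130.655,103.420) → (92.649,79.657) → (82.102,53.602)

[6] `<path>` cubic bezier, #0000ff→cut S808 F785: (22.358,79.275) → (63.061,77.810) → (143.896,89.847) → (175.810,91.837)

[7] `<path>` cubic bezier, #0000ff→cut S808 F785: (56.288,29.074) → (78.320,59.435) → (107.988,101.921) → (136.725,117.796)

(bCNC post)
(Date: synthetic)
G21
G90
G0 X132.803 Y106.217
M4 S808
G01 X35.478 Y26.476 F785
G01 X169.421 Y38.167
M5
G0 X99.999 Y70.462
M4 S808
G01 X100.082 Y65.519 F785
G01 X90.809 Y50.254
G01 X70.776 Y45.906
M5
G0 X48.627 Y99.710
M4 S808
G01 X44.902 Y111.288 F785
G01 X54.762 Y118.409
G01 X64.581 Y111.232
G01 X60.789 Y99.675
G01 X48.627 Y99.710
M5
G0 X135.605 Y112.501
M4 S808
G01 X150.698 Y113.072 F785
G01 X171.636 Y94.223
G01 X179.705 Y93.753
M5
G0 X143.324 Y101.726
M4 S808
G01 X130.655 Y103.420 F785
G01 X92.649 Y79.657
G01 X82.102 Y53.602
M5
G0 X22.358 Y79.275
M4 S808
G01 X63.061 Y77.810 F785
G01 X143.896 Y89.847
G01 X175.810 Y91.837
M5
G0 X56.288 Y29.074
M4 S808
G01 X78.320 Y59.435 F785
G01 X107.988 Y101.921
G01 X136.725 Y117.796
M5
G0 X0.000 Y0.000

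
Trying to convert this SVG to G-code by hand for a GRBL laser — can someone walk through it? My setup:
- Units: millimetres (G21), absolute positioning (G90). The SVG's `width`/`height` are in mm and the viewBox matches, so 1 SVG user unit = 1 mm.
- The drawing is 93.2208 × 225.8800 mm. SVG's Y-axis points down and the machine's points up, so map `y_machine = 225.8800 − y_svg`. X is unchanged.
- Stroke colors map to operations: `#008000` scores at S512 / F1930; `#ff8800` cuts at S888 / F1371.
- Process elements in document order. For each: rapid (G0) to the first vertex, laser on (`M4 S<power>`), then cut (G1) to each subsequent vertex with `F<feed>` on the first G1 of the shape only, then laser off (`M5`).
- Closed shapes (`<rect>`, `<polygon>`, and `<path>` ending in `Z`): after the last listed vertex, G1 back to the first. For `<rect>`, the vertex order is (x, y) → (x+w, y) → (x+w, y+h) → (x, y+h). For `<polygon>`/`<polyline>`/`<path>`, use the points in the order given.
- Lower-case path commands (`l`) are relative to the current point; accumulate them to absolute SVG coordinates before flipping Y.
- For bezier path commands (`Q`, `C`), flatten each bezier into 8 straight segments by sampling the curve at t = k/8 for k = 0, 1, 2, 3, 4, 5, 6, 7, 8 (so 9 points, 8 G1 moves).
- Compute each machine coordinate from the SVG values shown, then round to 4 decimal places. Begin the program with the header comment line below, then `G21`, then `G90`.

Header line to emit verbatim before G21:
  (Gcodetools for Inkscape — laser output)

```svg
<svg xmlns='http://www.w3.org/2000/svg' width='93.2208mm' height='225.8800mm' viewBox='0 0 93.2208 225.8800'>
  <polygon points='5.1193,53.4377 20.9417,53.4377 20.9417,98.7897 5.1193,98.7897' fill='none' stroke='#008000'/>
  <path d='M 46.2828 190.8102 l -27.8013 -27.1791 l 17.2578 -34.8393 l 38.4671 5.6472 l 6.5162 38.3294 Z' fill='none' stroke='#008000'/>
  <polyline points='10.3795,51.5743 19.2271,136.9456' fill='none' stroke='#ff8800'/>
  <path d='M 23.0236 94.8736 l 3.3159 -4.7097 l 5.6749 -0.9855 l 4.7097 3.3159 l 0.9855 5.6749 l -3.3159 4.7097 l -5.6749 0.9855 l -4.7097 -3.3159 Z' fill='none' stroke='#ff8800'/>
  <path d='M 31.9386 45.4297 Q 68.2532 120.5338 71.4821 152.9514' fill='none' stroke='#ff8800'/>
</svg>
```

(Gcodetools for Inkscape — laser output)
G21
G90
G0 X5.1193 Y172.4423
M4 S512
G1 X20.9417 Y172.4423 F1930
G1 X20.9417 Y127.0903
G1 X5.1193 Y127.0903
G1 X5.1193 Y172.4423
M5
G0 X46.2828 Y35.0698
M4 S512
G1 X18.4815 Y62.2489 F1930
G1 X35.7393 Y97.0882
G1 X74.2064 Y91.4410
G1 X80.7226 Y53.1116
G1 X46.2828 Y35.0698
M5
G0 X10.3795 Y174.3057
M4 S888
G1 X19.2271 Y88.9344 F1371
M5
G0 X23.0236 Y131.0064
M4 S888
G1 X26.3395 Y135.7161 F1371
G1 X32.0144 Y136.7016
G1 X36.7241 Y133.3857
G1 X37.7096 Y127.7108
G1 X34.3937 Y123.0011
G1 X28.7188 Y122.0156
G1 X24.0091 Y125.3315
G1 X23.0236 Y131.0064
M5
G0 X31.9386 Y180.4503
M4 S888
G1 X40.5003 Y162.3413 F1371
G1 X48.0280 Y145.5662
G1 X54.5219 Y130.1250
G1 X59.9818 Y116.0178
G1 X64.4077 Y103.2446
G1 X67.7998 Y91.8053
G1 X70.1579 Y81.7000
G1 X71.4821 Y72.9286
M5

Since the viewBox matches the mm dimensions, user units are millimetres directly. The only transform is the Y-flip y_m = 225.8800 − y_svg.

Shape 1 is a rectangle drawn with `<polygon>`. Its stroke #008000 means score at S512, F1930. After flipping Y the toolpath is (5.1193,172.4423) → (20.9417,172.4423) → (20.9417,127.0903) → (5.1193,127.0903) → (5.1193,172.4423), returning to the start.

Shape 2 is a regular polygon drawn with `<path>`. Its stroke #008000 means score at S512, F1930. After flipping Y the toolpath is (46.2828,35.0698) → (18.4815,62.2489) → (35.7393,97.0882) → (74.2064,91.4410) → (80.7226,53.1116) → (46.2828,35.0698), returning to the start.

Shape 3 is a line segment drawn with `<polyline>`. Its stroke #ff8800 means cut at S888, F1371. After flipping Y the toolpath is (10.3795,174.3057) → (19.2271,88.9344).

Shape 4 is a regular polygon drawn with `<path>`. Its stroke #ff8800 means cut at S888, F1371. After flipping Y the toolpath is (23.0236,131.0064) → (26.3395,135.7161) → (32.0144,136.7016) → (36.7241,133.3857) → (37.7096,127.7108) → (34.3937,123.0011) → (28.7188,122.0156) → (24.0091,125.3315) → (23.0236,131.0064), returning to the start.

Shape 5 is a quadratic bezier drawn with `<path>`. Its stroke #ff8800 means cut at S888, F1371. After flipping Y the toolpath is (31.9386,180.4503) → (40.5003,162.3413) → (48.0280,145.5662) → (54.5219,130.1250) → (59.9818,116.0178) → (64.4077,103.2446) → (67.7998,91.8053) → (70.1579,81.7000) → (71.4821,72.9286).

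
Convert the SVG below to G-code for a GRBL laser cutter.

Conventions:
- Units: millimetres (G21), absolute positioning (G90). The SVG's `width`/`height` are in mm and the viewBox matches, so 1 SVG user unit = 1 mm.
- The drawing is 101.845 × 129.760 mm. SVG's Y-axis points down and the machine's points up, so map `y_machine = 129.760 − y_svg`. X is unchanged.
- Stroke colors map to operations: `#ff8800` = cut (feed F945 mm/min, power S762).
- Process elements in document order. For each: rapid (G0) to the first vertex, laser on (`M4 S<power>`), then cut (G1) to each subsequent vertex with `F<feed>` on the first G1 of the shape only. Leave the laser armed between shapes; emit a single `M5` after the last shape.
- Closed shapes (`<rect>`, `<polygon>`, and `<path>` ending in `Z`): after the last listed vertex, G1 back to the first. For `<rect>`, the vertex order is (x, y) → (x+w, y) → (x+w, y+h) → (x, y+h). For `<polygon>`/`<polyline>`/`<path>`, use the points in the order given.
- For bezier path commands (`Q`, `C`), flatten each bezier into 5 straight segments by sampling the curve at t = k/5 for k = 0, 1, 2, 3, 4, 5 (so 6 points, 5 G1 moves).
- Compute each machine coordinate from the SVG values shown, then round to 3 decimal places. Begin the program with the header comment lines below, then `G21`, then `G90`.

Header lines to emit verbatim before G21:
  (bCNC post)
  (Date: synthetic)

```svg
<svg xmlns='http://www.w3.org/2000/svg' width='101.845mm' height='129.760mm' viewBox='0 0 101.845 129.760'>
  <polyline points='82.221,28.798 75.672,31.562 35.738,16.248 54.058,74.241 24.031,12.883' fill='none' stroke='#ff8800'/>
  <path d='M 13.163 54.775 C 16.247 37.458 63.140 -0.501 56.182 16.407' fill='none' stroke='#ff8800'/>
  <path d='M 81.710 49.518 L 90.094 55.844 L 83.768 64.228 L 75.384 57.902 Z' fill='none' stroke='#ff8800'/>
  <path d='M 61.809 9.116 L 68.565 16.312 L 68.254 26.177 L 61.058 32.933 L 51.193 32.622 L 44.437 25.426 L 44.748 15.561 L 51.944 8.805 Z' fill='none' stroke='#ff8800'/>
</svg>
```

viewBox `0 0 101.845 129.760` with mm width/height → 1 unit = 1 mm. Flip: y_m = 129.760 − y_svg.

**Shape 1** — `<polyline>` open polyline, stroke `#ff8800` → cut (S762, F945). Machine vertices: (82.221,100.962) → (75.672,98.198) → (35.738,113.512) → (54.058,55.519) → (24.031,116.877). Open path.

**Shape 2** — `<path>` cubic bezier, stroke `#ff8800` → cut (S762, F945). Control points (SVG): P0=(13.163,54.775), P1=(16.247,37.458), P2=(63.140,-0.501), P3=(56.182,16.407); sampled at t=k/5. Machine vertices: (13.163,74.985) → (19.489,87.248) → (31.642,100.841) → (44.933,112.139) → (54.676,117.518) → (56.182,113.353). Open path.

**Shape 3** — `<path>` regular polygon, stroke `#ff8800` → cut (S762, F945). Machine vertices: (81.710,80.242) → (90.094,73.916) → (83.768,65.532) → (75.384,71.858) → (81.710,80.242). Closed: final G1 returns to the first vertex.

**Shape 4** — `<path>` regular polygon, stroke `#ff8800` → cut (S762, F945). Machine vertices: (61.809,120.644) → (68.565,113.448) → (68.254,103.583) → (61.058,96.827) → (51.193,97.138) → (44.437,104.334) → (44.748,114.199) → (51.944,120.955) → (61.809,120.644). Closed: final G1 returns to the first vertex.

(bCNC post)
(Date: synthetic)
G21
G90
G0 X82.221 Y100.962
M4 S762
G1 X75.672 Y98.198 F945
G1 X35.738 Y113.512
G1 X54.058 Y55.519
G1 X24.031 Y116.877
G0 X13.163 Y74.985
M4 S762
G1 X19.489 Y87.248 F945
G1 X31.642 Y100.841
G1 X44.933 Y112.139
G1 X54.676 Y117.518
G1 X56.182 Y113.353
G0 X81.710 Y80.242
M4 S762
G1 X90.094 Y73.916 F945
G1 X83.768 Y65.532
G1 X75.384 Y71.858
G1 X81.710 Y80.242
G0 X61.809 Y120.644
M4 S762
G1 X68.565 Y113.448 F945
G1 X68.254 Y103.583
G1 X61.058 Y96.827
G1 X51.193 Y97.138
G1 X44.437 Y104.334
G1 X44.748 Y114.199
G1 X51.944 Y120.955
G1 X61.809 Y120.644
M5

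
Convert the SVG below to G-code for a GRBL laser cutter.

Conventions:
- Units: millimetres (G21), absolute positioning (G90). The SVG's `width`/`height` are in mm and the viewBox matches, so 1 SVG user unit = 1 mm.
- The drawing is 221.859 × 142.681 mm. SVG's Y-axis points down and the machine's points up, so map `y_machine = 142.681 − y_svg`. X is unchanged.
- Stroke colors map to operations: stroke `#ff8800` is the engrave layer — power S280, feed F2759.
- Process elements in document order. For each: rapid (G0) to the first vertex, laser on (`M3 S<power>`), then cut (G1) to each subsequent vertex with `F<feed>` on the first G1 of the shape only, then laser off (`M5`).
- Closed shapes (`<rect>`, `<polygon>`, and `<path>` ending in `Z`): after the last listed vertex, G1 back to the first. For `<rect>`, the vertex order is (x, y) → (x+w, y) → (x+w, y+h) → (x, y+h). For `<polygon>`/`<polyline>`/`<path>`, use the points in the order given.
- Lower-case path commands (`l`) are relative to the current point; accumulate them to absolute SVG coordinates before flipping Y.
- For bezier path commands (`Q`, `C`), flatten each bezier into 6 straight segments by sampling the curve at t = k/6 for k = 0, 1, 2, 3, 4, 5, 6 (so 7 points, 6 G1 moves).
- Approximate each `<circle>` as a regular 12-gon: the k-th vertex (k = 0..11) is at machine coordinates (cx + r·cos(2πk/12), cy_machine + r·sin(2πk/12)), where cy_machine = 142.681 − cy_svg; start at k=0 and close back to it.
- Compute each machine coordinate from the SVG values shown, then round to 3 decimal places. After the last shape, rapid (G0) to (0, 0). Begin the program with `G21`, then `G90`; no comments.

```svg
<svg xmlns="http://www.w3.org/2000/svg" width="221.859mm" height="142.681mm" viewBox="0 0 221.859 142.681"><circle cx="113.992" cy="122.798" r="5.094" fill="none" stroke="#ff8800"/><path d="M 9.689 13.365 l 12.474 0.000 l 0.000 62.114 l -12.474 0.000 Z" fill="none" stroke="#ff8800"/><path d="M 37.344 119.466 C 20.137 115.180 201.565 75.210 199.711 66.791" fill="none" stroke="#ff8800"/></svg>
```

G21
G90
G0 X119.086 Y19.883
M3 S280
G1 X118.404 Y22.430 F2759
G1 X116.539 Y24.295
G1 X113.992 Y24.977
G1 X111.445 Y24.295
G1 X109.580 Y22.430
G1 X108.898 Y19.883
G1 X109.580 Y17.336
G1 X111.445 Y15.471
G1 X113.992 Y14.789
G1 X116.539 Y15.471
G1 X118.404 Y17.336
G1 X119.086 Y19.883
M5
G0 X9.689 Y129.316
M3 S280
G1 X22.163 Y129.316 F2759
G1 X22.163 Y67.202
G1 X9.689 Y67.202
G1 X9.689 Y129.316
M5
G0 X37.344 Y23.215
M3 S280
G1 X43.525 Y28.020 F2759
G1 X72.204 Y36.905
G1 X112.770 Y48.003
G1 X154.616 Y59.444
G1 X187.133 Y69.363
G1 X199.711 Y75.890
M5
G0 X0.000 Y0.000

Since the viewBox matches the mm dimensions, user units are millimetres directly. The only transform is the Y-flip y_m = 142.681 − y_svg.

Shape 1 is a circle drawn with `<circle>`. Its stroke #ff8800 means engrave at S280, F2759. After flipping Y the toolpath is (119.086,19.883) → (118.404,22.430) → (116.539,24.295) → (113.992,24.977) → (111.445,24.295) → (109.580,22.430) → (108.898,19.883) → (109.580,17.336) → (111.445,15.471) → (113.992,14.789) → (116.539,15.471) → (118.404,17.336) → (119.086,19.883), returning to the start.

Shape 2 is a rectangle drawn with `<path>`. Its stroke #ff8800 means engrave at S280, F2759. After flipping Y the toolpath is (9.689,129.316) → (22.163,129.316) → (22.163,67.202) → (9.689,67.202) → (9.689,129.316), returning to the start.

Shape 3 is a cubic bezier drawn with `<path>`. Its stroke #ff8800 means engrave at S280, F2759. After flipping Y the toolpath is (37.344,23.215) → (43.525,28.020) → (72.204,36.905) → (112.770,48.003) → (154.616,59.444) → (187.133,69.363) → (199.711,75.890).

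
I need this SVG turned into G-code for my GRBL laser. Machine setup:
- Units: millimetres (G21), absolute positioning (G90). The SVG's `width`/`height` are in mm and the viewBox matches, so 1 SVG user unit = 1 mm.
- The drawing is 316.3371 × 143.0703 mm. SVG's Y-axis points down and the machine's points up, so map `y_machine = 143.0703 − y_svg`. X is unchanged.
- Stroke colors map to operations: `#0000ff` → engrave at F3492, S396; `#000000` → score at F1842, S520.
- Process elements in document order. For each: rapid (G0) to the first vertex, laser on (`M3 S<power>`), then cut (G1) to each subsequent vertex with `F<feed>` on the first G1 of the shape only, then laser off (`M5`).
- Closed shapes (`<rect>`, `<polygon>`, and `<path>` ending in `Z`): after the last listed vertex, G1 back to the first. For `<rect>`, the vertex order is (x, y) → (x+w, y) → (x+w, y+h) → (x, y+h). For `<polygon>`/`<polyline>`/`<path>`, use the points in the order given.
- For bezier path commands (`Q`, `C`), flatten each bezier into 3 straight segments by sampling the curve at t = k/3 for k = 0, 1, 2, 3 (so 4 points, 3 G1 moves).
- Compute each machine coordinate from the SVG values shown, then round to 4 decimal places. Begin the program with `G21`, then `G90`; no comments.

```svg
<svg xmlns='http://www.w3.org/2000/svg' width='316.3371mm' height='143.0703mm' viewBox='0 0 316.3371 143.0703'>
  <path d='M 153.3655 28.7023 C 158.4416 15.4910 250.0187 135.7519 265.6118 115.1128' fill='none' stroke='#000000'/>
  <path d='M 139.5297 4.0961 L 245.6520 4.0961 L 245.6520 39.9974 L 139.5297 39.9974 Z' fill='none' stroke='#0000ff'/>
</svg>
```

G21
G90
G0 X153.3655 Y114.3680
M3 S520
G1 X181.2573 Y93.2505 F1842
G1 X230.7087 Y44.1231
G1 X265.6118 Y27.9575
M5
G0 X139.5297 Y138.9742
M3 S396
G1 X245.6520 Y138.9742 F3492
G1 X245.6520 Y103.0729
G1 X139.5297 Y103.0729
G1 X139.5297 Y138.9742
M5

viewBox `0 0 316.3371 143.0703` with mm width/height → 1 unit = 1 mm. Flip: y_m = 143.0703 − y_svg.

**Shape 1** — `<path>` cubic bezier, stroke `#000000` → score (S520, F1842). Control points (SVG): P0=(153.3655,28.7023), P1=(158.4416,15.4910), P2=(250.0187,135.7519), P3=(265.6118,115.1128); sampled at t=k/3. Machine vertices: (153.3655,114.3680) → (181.2573,93.2505) → (230.7087,44.1231) → (265.6118,27.9575). Open path.

**Shape 2** — `<path>` rectangle, stroke `#0000ff` → engrave (S396, F3492). Machine vertices: (139.5297,138.9742) → (245.6520,138.9742) → (245.6520,103.0729) → (139.5297,103.0729) → (139.5297,138.9742). Closed: final G1 returns to the first vertex.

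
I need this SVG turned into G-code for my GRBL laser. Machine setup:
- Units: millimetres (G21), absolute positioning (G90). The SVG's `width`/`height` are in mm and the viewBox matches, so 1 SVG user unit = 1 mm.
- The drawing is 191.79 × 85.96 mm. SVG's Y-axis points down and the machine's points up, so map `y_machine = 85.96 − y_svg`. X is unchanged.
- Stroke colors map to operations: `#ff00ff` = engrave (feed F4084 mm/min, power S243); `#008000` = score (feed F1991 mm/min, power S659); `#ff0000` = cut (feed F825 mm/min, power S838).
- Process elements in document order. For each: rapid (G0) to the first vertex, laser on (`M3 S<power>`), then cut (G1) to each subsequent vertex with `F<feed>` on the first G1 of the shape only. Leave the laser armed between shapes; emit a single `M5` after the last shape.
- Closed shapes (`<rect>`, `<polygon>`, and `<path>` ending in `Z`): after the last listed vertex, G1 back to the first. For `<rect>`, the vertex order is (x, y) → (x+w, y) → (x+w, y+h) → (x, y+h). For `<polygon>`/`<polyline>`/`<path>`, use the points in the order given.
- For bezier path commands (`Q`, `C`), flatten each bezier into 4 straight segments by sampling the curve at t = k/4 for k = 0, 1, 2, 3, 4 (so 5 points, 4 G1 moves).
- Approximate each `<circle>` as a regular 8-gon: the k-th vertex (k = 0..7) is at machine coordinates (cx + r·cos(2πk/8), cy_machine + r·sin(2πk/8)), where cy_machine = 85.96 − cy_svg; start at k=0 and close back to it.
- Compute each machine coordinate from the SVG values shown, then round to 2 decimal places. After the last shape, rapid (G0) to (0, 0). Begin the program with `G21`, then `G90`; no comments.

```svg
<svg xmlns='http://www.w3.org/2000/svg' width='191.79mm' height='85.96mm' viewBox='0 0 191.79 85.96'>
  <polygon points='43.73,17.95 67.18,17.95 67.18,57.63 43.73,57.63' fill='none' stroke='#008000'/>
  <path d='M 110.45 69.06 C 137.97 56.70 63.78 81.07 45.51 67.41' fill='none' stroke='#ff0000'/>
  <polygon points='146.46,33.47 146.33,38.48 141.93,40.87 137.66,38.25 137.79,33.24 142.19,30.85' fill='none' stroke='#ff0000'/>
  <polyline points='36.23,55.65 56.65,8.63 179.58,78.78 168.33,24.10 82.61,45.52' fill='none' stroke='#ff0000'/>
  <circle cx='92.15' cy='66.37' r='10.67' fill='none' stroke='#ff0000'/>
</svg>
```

G21
G90
G0 X43.73 Y68.01
M3 S659
G1 X67.18 Y68.01 F1991
G1 X67.18 Y28.33
G1 X43.73 Y28.33
G1 X43.73 Y68.01
G0 X110.45 Y16.90
M3 S838
G1 X114.48 Y20.45 F825
G1 X95.15 Y17.24
G1 X67.23 Y14.27
G1 X45.51 Y18.55
G0 X146.46 Y52.49
M3 S838
G1 X146.33 Y47.48 F825
G1 X141.93 Y45.09
G1 X137.66 Y47.71
G1 X137.79 Y52.72
G1 X142.19 Y55.11
G1 X146.46 Y52.49
G0 X36.23 Y30.31
M3 S838
G1 X56.65 Y77.33 F825
G1 X179.58 Y7.18
G1 X168.33 Y61.86
G1 X82.61 Y40.44
G0 X102.82 Y19.59
M3 S838
G1 X99.69 Y27.13 F825
G1 X92.15 Y30.26
G1 X84.61 Y27.13
G1 X81.48 Y19.59
G1 X84.61 Y12.05
G1 X92.15 Y8.92
G1 X99.69 Y12.05
G1 X102.82 Y19.59
M5
G0 X0.00 Y0.00

Since the viewBox matches the mm dimensions, user units are millimetres directly. The only transform is the Y-flip y_m = 85.96 − y_svg.

Shape 1 is a rectangle drawn with `<polygon>`. Its stroke #008000 means score at S659, F1991. After flipping Y the toolpath is (43.73,68.01) → (67.18,68.01) → (67.18,28.33) → (43.73,28.33) → (43.73,68.01), returning to the start.

Shape 2 is a cubic bezier drawn with `<path>`. Its stroke #ff0000 means cut at S838, F825. After flipping Y the toolpath is (110.45,16.90) → (114.48,20.45) → (95.15,17.24) → (67.23,14.27) → (45.51,18.55).

Shape 3 is a regular polygon drawn with `<polygon>`. Its stroke #ff0000 means cut at S838, F825. After flipping Y the toolpath is (146.46,52.49) → (146.33,47.48) → (141.93,45.09) → (137.66,47.71) → (137.79,52.72) → (142.19,55.11) → (146.46,52.49), returning to the start.

Shape 4 is a open polyline drawn with `<polyline>`. Its stroke #ff0000 means cut at S838, F825. After flipping Y the toolpath is (36.23,30.31) → (56.65,77.33) → (179.58,7.18) → (168.33,61.86) → (82.61,40.44).

Shape 5 is a circle drawn with `<circle>`. Its stroke #ff0000 means cut at S838, F825. After flipping Y the toolpath is (102.82,19.59) → (99.69,27.13) → (92.15,30.26) → (84.61,27.13) → (81.48,19.59) → (84.61,12.05) → (92.15,8.92) → (99.69,12.05) → (102.82,19.59), returning to the start.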